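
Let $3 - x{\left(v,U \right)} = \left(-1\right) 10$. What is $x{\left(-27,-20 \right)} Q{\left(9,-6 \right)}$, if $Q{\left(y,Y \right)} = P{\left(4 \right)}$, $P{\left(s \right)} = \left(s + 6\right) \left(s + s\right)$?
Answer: $1040$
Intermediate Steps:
$P{\left(s \right)} = 2 s \left(6 + s\right)$ ($P{\left(s \right)} = \left(6 + s\right) 2 s = 2 s \left(6 + s\right)$)
$Q{\left(y,Y \right)} = 80$ ($Q{\left(y,Y \right)} = 2 \cdot 4 \left(6 + 4\right) = 2 \cdot 4 \cdot 10 = 80$)
$x{\left(v,U \right)} = 13$ ($x{\left(v,U \right)} = 3 - \left(-1\right) 10 = 3 - -10 = 3 + 10 = 13$)
$x{\left(-27,-20 \right)} Q{\left(9,-6 \right)} = 13 \cdot 80 = 1040$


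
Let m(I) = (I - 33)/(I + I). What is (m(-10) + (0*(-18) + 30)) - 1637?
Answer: -32097/20 ≈ -1604.8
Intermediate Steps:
m(I) = (-33 + I)/(2*I) (m(I) = (-33 + I)/((2*I)) = (-33 + I)*(1/(2*I)) = (-33 + I)/(2*I))
(m(-10) + (0*(-18) + 30)) - 1637 = ((1/2)*(-33 - 10)/(-10) + (0*(-18) + 30)) - 1637 = ((1/2)*(-1/10)*(-43) + (0 + 30)) - 1637 = (43/20 + 30) - 1637 = 643/20 - 1637 = -32097/20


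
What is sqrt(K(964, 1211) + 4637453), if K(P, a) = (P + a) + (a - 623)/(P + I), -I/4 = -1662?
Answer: sqrt(16801990875593)/1903 ≈ 2154.0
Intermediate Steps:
I = 6648 (I = -4*(-1662) = 6648)
K(P, a) = P + a + (-623 + a)/(6648 + P) (K(P, a) = (P + a) + (a - 623)/(P + 6648) = (P + a) + (-623 + a)/(6648 + P) = P + a + (-623 + a)/(6648 + P))
sqrt(K(964, 1211) + 4637453) = sqrt((-623 + 964**2 + 6648*964 + 6649*1211 + 964*1211)/(6648 + 964) + 4637453) = sqrt((-623 + 929296 + 6408672 + 8051939 + 1167404)/7612 + 4637453) = sqrt((1/7612)*16556688 + 4637453) = sqrt(4139172/1903 + 4637453) = sqrt(8829212231/1903) = sqrt(16801990875593)/1903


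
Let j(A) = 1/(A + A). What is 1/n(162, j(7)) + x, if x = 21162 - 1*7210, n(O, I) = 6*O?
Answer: 13561345/972 ≈ 13952.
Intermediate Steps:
j(A) = 1/(2*A)
x = 13952 (x = 21162 - 7210 = 13952)
1/n(162, j(7)) + x = 1/(6*162) + 13952 = 1/972 + 13952 = 13561345/972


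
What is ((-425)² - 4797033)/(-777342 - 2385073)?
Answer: 4616408/3162415 ≈ 1.4598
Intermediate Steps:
((-425)² - 4797033)/(-777342 - 2385073) = (180625 - 4797033)/(-3162415) = -4616408*(-1/3162415) = 4616408/3162415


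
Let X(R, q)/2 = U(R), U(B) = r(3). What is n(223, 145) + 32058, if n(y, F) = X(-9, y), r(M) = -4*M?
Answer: 32034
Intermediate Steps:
U(B) = -12 (U(B) = -4*3 = -12)
X(R, q) = -24 (X(R, q) = 2*(-12) = -24)
n(y, F) = -24
n(223, 145) + 32058 = -24 + 32058 = 32034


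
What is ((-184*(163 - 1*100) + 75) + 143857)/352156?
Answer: 33085/88039 ≈ 0.37580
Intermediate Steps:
((-184*(163 - 1*100) + 75) + 143857)/352156 = ((-184*(163 - 100) + 75) + 143857)*(1/352156) = ((-184*63 + 75) + 143857)*(1/352156) = ((-11592 + 75) + 143857)*(1/352156) = (-11517 + 143857)*(1/352156) = 132340*(1/352156) = 33085/88039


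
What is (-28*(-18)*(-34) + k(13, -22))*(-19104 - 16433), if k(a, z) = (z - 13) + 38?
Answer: 608855421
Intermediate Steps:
k(a, z) = 25 + z (k(a, z) = (-13 + z) + 38 = 25 + z)
(-28*(-18)*(-34) + k(13, -22))*(-19104 - 16433) = (-28*(-18)*(-34) + (25 - 22))*(-19104 - 16433) = (504*(-34) + 3)*(-35537) = (-17136 + 3)*(-35537) = -17133*(-35537) = 608855421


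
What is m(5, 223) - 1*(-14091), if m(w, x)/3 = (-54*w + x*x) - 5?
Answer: 162453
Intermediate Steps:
m(w, x) = -15 - 162*w + 3*x² (m(w, x) = 3*((-54*w + x*x) - 5) = 3*((-54*w + x²) - 5) = 3*((x² - 54*w) - 5) = 3*(-5 + x² - 54*w) = -15 - 162*w + 3*x²)
m(5, 223) - 1*(-14091) = (-15 - 162*5 + 3*223²) - 1*(-14091) = (-15 - 810 + 3*49729) + 14091 = (-15 - 810 + 149187) + 14091 = 148362 + 14091 = 162453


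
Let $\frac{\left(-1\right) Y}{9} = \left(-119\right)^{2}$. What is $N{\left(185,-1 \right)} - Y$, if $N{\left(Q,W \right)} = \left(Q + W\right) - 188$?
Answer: $127445$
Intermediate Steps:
$N{\left(Q,W \right)} = -188 + Q + W$
$Y = -127449$ ($Y = - 9 \left(-119\right)^{2} = \left(-9\right) 14161 = -127449$)
$N{\left(185,-1 \right)} - Y = \left(-188 + 185 - 1\right) - -127449 = -4 + 127449 = 127445$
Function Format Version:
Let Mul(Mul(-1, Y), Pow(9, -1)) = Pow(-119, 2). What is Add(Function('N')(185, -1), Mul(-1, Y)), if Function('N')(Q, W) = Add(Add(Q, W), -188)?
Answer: 127445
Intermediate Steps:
Function('N')(Q, W) = Add(-188, Q, W)
Y = -127449 (Y = Mul(-9, Pow(-119, 2)) = Mul(-9, 14161) = -127449)
Add(Function('N')(185, -1), Mul(-1, Y)) = Add(Add(-188, 185, -1), Mul(-1, -127449)) = Add(-4, 127449) = 127445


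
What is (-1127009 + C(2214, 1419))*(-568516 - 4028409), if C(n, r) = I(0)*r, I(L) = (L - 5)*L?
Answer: 5180775847325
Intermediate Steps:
I(L) = L*(-5 + L) (I(L) = (-5 + L)*L = L*(-5 + L))
C(n, r) = 0 (C(n, r) = (0*(-5 + 0))*r = (0*(-5))*r = 0*r = 0)
(-1127009 + C(2214, 1419))*(-568516 - 4028409) = (-1127009 + 0)*(-568516 - 4028409) = -1127009*(-4596925) = 5180775847325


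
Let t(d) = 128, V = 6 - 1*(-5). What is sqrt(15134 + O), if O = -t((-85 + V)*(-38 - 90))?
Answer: sqrt(15006) ≈ 122.50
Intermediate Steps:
V = 11 (V = 6 + 5 = 11)
O = -128 (O = -1*128 = -128)
sqrt(15134 + O) = sqrt(15134 - 128) = sqrt(15006)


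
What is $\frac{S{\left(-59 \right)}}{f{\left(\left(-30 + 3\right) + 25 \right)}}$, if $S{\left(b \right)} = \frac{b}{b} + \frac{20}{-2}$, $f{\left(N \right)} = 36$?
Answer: $- \frac{1}{4} \approx -0.25$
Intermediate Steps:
$S{\left(b \right)} = -9$ ($S{\left(b \right)} = 1 + 20 \left(- \frac{1}{2}\right) = 1 - 10 = -9$)
$\frac{S{\left(-59 \right)}}{f{\left(\left(-30 + 3\right) + 25 \right)}} = - \frac{9}{36} = \left(-9\right) \frac{1}{36} = - \frac{1}{4}$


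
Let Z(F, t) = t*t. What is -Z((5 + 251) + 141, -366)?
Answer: -133956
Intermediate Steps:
Z(F, t) = t²
-Z((5 + 251) + 141, -366) = -1*(-366)² = -1*133956 = -133956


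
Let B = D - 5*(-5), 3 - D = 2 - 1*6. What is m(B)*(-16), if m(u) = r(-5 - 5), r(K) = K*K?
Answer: -1600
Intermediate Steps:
r(K) = K²
D = 7 (D = 3 - (2 - 1*6) = 3 - (2 - 6) = 3 - 1*(-4) = 3 + 4 = 7)
B = 32 (B = 7 - 5*(-5) = 7 + 25 = 32)
m(u) = 100 (m(u) = (-5 - 5)² = (-10)² = 100)
m(B)*(-16) = 100*(-16) = -1600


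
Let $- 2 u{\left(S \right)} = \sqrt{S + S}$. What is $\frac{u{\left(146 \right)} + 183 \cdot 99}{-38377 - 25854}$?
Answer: $- \frac{18117}{64231} + \frac{\sqrt{73}}{64231} \approx -0.28193$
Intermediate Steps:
$u{\left(S \right)} = - \frac{\sqrt{2} \sqrt{S}}{2}$ ($u{\left(S \right)} = - \frac{\sqrt{S + S}}{2} = - \frac{\sqrt{2 S}}{2} = - \frac{\sqrt{2} \sqrt{S}}{2}$)
$\frac{u{\left(146 \right)} + 183 \cdot 99}{-38377 - 25854} = \frac{- \frac{\sqrt{2} \sqrt{146}}{2} + 183 \cdot 99}{-38377 - 25854} = \frac{- \sqrt{73} + 18117}{-64231} = \left(18117 - \sqrt{73}\right) \left(- \frac{1}{64231}\right) = - \frac{18117}{64231} + \frac{\sqrt{73}}{64231}$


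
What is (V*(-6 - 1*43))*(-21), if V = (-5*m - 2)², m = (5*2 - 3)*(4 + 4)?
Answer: 81830196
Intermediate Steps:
m = 56 (m = (10 - 3)*8 = 7*8 = 56)
V = 79524 (V = (-5*56 - 2)² = (-280 - 2)² = (-282)² = 79524)
(V*(-6 - 1*43))*(-21) = (79524*(-6 - 1*43))*(-21) = (79524*(-6 - 43))*(-21) = (79524*(-49))*(-21) = -3896676*(-21) = 81830196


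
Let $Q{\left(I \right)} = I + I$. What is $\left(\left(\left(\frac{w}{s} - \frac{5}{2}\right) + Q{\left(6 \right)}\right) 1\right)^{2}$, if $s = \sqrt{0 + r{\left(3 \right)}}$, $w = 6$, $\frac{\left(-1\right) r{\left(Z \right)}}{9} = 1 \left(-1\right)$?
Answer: $\frac{529}{4} \approx 132.25$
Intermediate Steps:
$r{\left(Z \right)} = 9$ ($r{\left(Z \right)} = - 9 \cdot 1 \left(-1\right) = \left(-9\right) \left(-1\right) = 9$)
$s = 3$ ($s = \sqrt{0 + 9} = \sqrt{9} = 3$)
$Q{\left(I \right)} = 2 I$
$\left(\left(\left(\frac{w}{s} - \frac{5}{2}\right) + Q{\left(6 \right)}\right) 1\right)^{2} = \left(\left(\left(\frac{6}{3} - \frac{5}{2}\right) + 2 \cdot 6\right) 1\right)^{2} = \left(\left(\left(6 \cdot \frac{1}{3} - \frac{5}{2}\right) + 12\right) 1\right)^{2} = \left(\left(\left(2 - \frac{5}{2}\right) + 12\right) 1\right)^{2} = \left(\left(- \frac{1}{2} + 12\right) 1\right)^{2} = \left(\frac{23}{2} \cdot 1\right)^{2} = \left(\frac{23}{2}\right)^{2} = \frac{529}{4}$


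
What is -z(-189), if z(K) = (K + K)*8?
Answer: 3024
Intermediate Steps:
z(K) = 16*K (z(K) = (2*K)*8 = 16*K)
-z(-189) = -16*(-189) = -1*(-3024) = 3024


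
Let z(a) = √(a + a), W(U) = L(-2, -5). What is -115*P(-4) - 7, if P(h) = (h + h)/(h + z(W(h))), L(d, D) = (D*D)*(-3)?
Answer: -2421/83 - 2300*I*√6/83 ≈ -29.169 - 67.877*I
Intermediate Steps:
L(d, D) = -3*D² (L(d, D) = D²*(-3) = -3*D²)
W(U) = -75 (W(U) = -3*(-5)² = -3*25 = -75)
z(a) = √2*√a (z(a) = √(2*a) = √2*√a)
P(h) = 2*h/(h + 5*I*√6) (P(h) = (h + h)/(h + √2*√(-75)) = (2*h)/(h + √2*(5*I*√3)) = (2*h)/(h + 5*I*√6) = 2*h/(h + 5*I*√6))
-115*P(-4) - 7 = -230*(-4)/(-4 + 5*I*√6) - 7 = -(-920)/(-4 + 5*I*√6) - 7 = 920/(-4 + 5*I*√6) - 7 = -7 + 920/(-4 + 5*I*√6)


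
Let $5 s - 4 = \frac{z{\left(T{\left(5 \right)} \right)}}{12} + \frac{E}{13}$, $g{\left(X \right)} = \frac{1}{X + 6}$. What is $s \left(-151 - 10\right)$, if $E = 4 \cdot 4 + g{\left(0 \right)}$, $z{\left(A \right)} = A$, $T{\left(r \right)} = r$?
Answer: $- \frac{142163}{780} \approx -182.26$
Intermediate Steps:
$g{\left(X \right)} = \frac{1}{6 + X}$
$E = \frac{97}{6}$ ($E = 4 \cdot 4 + \frac{1}{6 + 0} = 16 + \frac{1}{6} = \frac{97}{6} \approx 16.167$)
$s = \frac{883}{780}$ ($s = \frac{4}{5} + \frac{\frac{5}{12} + \frac{97}{6 \cdot 13}}{5} = \frac{4}{5} + \frac{5 \cdot \frac{1}{12} + \frac{97}{6} \cdot \frac{1}{13}}{5} = \frac{4}{5} + \frac{\frac{5}{12} + \frac{97}{78}}{5} = \frac{4}{5} + \frac{1}{5} \cdot \frac{259}{156} = \frac{4}{5} + \frac{259}{780} = \frac{883}{780} \approx 1.1321$)
$s \left(-151 - 10\right) = \frac{883 \left(-151 - 10\right)}{780} = \frac{883}{780} \left(-161\right) = - \frac{142163}{780}$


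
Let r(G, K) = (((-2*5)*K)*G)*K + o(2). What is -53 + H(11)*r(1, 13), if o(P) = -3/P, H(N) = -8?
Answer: 13479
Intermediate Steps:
r(G, K) = -3/2 - 10*G*K**2 (r(G, K) = (((-2*5)*K)*G)*K - 3/2 = ((-10*K)*G)*K - 3*1/2 = (-10*G*K)*K - 3/2 = -10*G*K**2 - 3/2 = -3/2 - 10*G*K**2)
-53 + H(11)*r(1, 13) = -53 - 8*(-3/2 - 10*1*13**2) = -53 - 8*(-3/2 - 10*1*169) = -53 - 8*(-3/2 - 1690) = -53 - 8*(-3383/2) = -53 + 13532 = 13479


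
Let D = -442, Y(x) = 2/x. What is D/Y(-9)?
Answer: 1989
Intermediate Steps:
D/Y(-9) = -442/(2/(-9)) = -442/(2*(-1/9)) = -442/(-2/9) = -442*(-9/2) = 1989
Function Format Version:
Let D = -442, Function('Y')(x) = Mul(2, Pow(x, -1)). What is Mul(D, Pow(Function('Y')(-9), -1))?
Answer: 1989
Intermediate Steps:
Mul(D, Pow(Function('Y')(-9), -1)) = Mul(-442, Pow(Mul(2, Pow(-9, -1)), -1)) = Mul(-442, Pow(Mul(2, Rational(-1, 9)), -1)) = Mul(-442, Pow(Rational(-2, 9), -1)) = Mul(-442, Rational(-9, 2)) = 1989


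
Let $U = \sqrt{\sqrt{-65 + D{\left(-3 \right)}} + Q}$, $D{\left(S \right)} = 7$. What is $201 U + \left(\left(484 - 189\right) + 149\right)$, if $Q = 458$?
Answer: $444 + 201 \sqrt{458 + i \sqrt{58}} \approx 4745.7 + 35.763 i$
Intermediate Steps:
$U = \sqrt{458 + i \sqrt{58}}$ ($U = \sqrt{\sqrt{-65 + 7} + 458} = \sqrt{\sqrt{-58} + 458} = \sqrt{i \sqrt{58} + 458} = \sqrt{458 + i \sqrt{58}} \approx 21.402 + 0.1779 i$)
$201 U + \left(\left(484 - 189\right) + 149\right) = 201 \sqrt{458 + i \sqrt{58}} + \left(\left(484 - 189\right) + 149\right) = 201 \sqrt{458 + i \sqrt{58}} + \left(295 + 149\right) = 201 \sqrt{458 + i \sqrt{58}} + 444 = 444 + 201 \sqrt{458 + i \sqrt{58}}$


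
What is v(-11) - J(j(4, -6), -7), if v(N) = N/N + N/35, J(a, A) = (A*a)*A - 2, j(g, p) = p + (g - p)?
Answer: -6766/35 ≈ -193.31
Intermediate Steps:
j(g, p) = g
J(a, A) = -2 + a*A**2 (J(a, A) = a*A**2 - 2 = -2 + a*A**2)
v(N) = 1 + N/35 (v(N) = 1 + N*(1/35) = 1 + N/35)
v(-11) - J(j(4, -6), -7) = (1 + (1/35)*(-11)) - (-2 + 4*(-7)**2) = (1 - 11/35) - (-2 + 4*49) = 24/35 - (-2 + 196) = 24/35 - 1*194 = 24/35 - 194 = -6766/35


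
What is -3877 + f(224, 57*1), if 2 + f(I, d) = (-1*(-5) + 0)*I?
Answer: -2759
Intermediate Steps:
f(I, d) = -2 + 5*I (f(I, d) = -2 + (-1*(-5) + 0)*I = -2 + (5 + 0)*I = -2 + 5*I)
-3877 + f(224, 57*1) = -3877 + (-2 + 5*224) = -3877 + (-2 + 1120) = -3877 + 1118 = -2759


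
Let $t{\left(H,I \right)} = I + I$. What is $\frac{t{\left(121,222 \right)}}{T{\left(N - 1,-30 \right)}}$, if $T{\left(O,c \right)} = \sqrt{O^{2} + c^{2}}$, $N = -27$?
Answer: $\frac{222 \sqrt{421}}{421} \approx 10.82$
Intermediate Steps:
$t{\left(H,I \right)} = 2 I$
$\frac{t{\left(121,222 \right)}}{T{\left(N - 1,-30 \right)}} = \frac{2 \cdot 222}{\sqrt{\left(-27 - 1\right)^{2} + \left(-30\right)^{2}}} = \frac{444}{\sqrt{\left(-27 - 1\right)^{2} + 900}} = \frac{444}{\sqrt{\left(-28\right)^{2} + 900}} = \frac{444}{\sqrt{784 + 900}} = \frac{444}{\sqrt{1684}} = \frac{444}{2 \sqrt{421}} = 444 \frac{\sqrt{421}}{842} = \frac{222 \sqrt{421}}{421}$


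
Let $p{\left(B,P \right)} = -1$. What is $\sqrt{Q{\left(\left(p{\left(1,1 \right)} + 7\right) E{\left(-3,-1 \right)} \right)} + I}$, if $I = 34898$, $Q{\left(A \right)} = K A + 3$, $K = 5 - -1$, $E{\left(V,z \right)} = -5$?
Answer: $\sqrt{34721} \approx 186.34$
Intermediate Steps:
$K = 6$ ($K = 5 + 1 = 6$)
$Q{\left(A \right)} = 3 + 6 A$ ($Q{\left(A \right)} = 6 A + 3 = 3 + 6 A$)
$\sqrt{Q{\left(\left(p{\left(1,1 \right)} + 7\right) E{\left(-3,-1 \right)} \right)} + I} = \sqrt{\left(3 + 6 \left(-1 + 7\right) \left(-5\right)\right) + 34898} = \sqrt{\left(3 + 6 \cdot 6 \left(-5\right)\right) + 34898} = \sqrt{\left(3 + 6 \left(-30\right)\right) + 34898} = \sqrt{\left(3 - 180\right) + 34898} = \sqrt{-177 + 34898} = \sqrt{34721}$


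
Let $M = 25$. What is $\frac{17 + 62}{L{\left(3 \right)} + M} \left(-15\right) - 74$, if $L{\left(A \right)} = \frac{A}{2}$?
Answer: $- \frac{6292}{53} \approx -118.72$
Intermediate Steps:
$L{\left(A \right)} = \frac{A}{2}$ ($L{\left(A \right)} = A \frac{1}{2} = \frac{A}{2}$)
$\frac{17 + 62}{L{\left(3 \right)} + M} \left(-15\right) - 74 = \frac{17 + 62}{\frac{1}{2} \cdot 3 + 25} \left(-15\right) - 74 = \frac{79}{\frac{3}{2} + 25} \left(-15\right) - 74 = \frac{79}{\frac{53}{2}} \left(-15\right) - 74 = 79 \cdot \frac{2}{53} \left(-15\right) - 74 = \frac{158}{53} \left(-15\right) - 74 = - \frac{2370}{53} - 74 = - \frac{6292}{53}$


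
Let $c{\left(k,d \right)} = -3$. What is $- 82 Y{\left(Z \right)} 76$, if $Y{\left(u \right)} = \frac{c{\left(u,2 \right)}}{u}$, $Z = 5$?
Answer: $\frac{18696}{5} \approx 3739.2$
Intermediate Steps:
$Y{\left(u \right)} = - \frac{3}{u}$
$- 82 Y{\left(Z \right)} 76 = - 82 \left(- \frac{3}{5}\right) 76 = - 82 \left(\left(-3\right) \frac{1}{5}\right) 76 = \left(-82\right) \left(- \frac{3}{5}\right) 76 = \frac{246}{5} \cdot 76 = \frac{18696}{5}$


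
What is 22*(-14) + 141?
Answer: -167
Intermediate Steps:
22*(-14) + 141 = -308 + 141 = -167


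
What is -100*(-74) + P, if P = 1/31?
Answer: 229401/31 ≈ 7400.0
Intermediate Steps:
P = 1/31 ≈ 0.032258
-100*(-74) + P = -100*(-74) + 1/31 = 7400 + 1/31 = 229401/31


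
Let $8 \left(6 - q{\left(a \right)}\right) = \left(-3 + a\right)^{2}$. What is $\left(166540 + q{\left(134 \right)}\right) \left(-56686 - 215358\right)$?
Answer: $- \frac{89448543277}{2} \approx -4.4724 \cdot 10^{10}$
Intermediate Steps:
$q{\left(a \right)} = 6 - \frac{\left(-3 + a\right)^{2}}{8}$
$\left(166540 + q{\left(134 \right)}\right) \left(-56686 - 215358\right) = \left(166540 + \left(6 - \frac{\left(-3 + 134\right)^{2}}{8}\right)\right) \left(-56686 - 215358\right) = \left(166540 + \left(6 - \frac{131^{2}}{8}\right)\right) \left(-272044\right) = \left(166540 + \left(6 - \frac{17161}{8}\right)\right) \left(-272044\right) = \left(166540 - \frac{17113}{8}\right) \left(-272044\right) = \frac{1315207}{8} \left(-272044\right) = - \frac{89448543277}{2}$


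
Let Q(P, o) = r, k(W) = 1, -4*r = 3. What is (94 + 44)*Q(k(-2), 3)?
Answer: -207/2 ≈ -103.50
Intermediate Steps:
r = -¾ (r = -¼*3 = -¾ ≈ -0.75000)
Q(P, o) = -¾
(94 + 44)*Q(k(-2), 3) = (94 + 44)*(-¾) = 138*(-¾) = -207/2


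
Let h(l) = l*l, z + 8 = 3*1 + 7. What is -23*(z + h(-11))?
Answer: -2829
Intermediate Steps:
z = 2 (z = -8 + (3*1 + 7) = -8 + (3 + 7) = -8 + 10 = 2)
h(l) = l²
-23*(z + h(-11)) = -23*(2 + (-11)²) = -23*(2 + 121) = -23*123 = -2829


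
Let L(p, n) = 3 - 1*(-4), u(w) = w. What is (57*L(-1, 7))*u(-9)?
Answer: -3591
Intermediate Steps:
L(p, n) = 7 (L(p, n) = 3 + 4 = 7)
(57*L(-1, 7))*u(-9) = (57*7)*(-9) = 399*(-9) = -3591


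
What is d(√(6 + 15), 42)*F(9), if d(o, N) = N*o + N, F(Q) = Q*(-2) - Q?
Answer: -1134 - 1134*√21 ≈ -6330.6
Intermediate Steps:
F(Q) = -3*Q (F(Q) = -2*Q - Q = -3*Q)
d(o, N) = N + N*o
d(√(6 + 15), 42)*F(9) = (42*(1 + √(6 + 15)))*(-3*9) = (42*(1 + √21))*(-27) = (42 + 42*√21)*(-27) = -1134 - 1134*√21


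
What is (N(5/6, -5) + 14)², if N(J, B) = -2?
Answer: 144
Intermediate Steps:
(N(5/6, -5) + 14)² = (-2 + 14)² = 12² = 144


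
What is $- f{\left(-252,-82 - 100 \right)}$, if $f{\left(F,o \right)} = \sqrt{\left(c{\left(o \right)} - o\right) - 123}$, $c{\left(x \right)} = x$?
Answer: $- i \sqrt{123} \approx - 11.091 i$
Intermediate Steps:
$f{\left(F,o \right)} = i \sqrt{123}$ ($f{\left(F,o \right)} = \sqrt{\left(o - o\right) - 123} = \sqrt{0 - 123} = \sqrt{-123} = i \sqrt{123}$)
$- f{\left(-252,-82 - 100 \right)} = - i \sqrt{123}$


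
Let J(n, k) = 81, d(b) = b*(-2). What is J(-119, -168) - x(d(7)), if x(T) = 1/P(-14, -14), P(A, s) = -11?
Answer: 892/11 ≈ 81.091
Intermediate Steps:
d(b) = -2*b
x(T) = -1/11 (x(T) = 1/(-11) = -1/11)
J(-119, -168) - x(d(7)) = 81 - 1*(-1/11) = 81 + 1/11 = 892/11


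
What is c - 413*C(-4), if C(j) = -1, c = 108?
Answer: 521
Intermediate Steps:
c - 413*C(-4) = 108 - 413*(-1) = 108 + 413 = 521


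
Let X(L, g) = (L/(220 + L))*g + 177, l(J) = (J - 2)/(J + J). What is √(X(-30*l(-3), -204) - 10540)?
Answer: 9*I*√21567/13 ≈ 101.67*I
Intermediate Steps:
l(J) = (-2 + J)/(2*J) (l(J) = (-2 + J)/((2*J)) = (-2 + J)*(1/(2*J)) = (-2 + J)/(2*J))
X(L, g) = 177 + L*g/(220 + L) (X(L, g) = (L/(220 + L))*g + 177 = L*g/(220 + L) + 177 = 177 + L*g/(220 + L))
√(X(-30*l(-3), -204) - 10540) = √((38940 + 177*(-15*(-2 - 3)/(-3)) - 15*(-2 - 3)/(-3)*(-204))/(220 - 15*(-2 - 3)/(-3)) - 10540) = √((38940 + 177*(-15*(-1)*(-5)/3) - 15*(-1)*(-5)/3*(-204))/(220 - 15*(-1)*(-5)/3) - 10540) = √((38940 + 177*(-30*⅚) - 30*⅚*(-204))/(220 - 30*⅚) - 10540) = √((38940 + 177*(-25) - 25*(-204))/(220 - 25) - 10540) = √((38940 - 4425 + 5100)/195 - 10540) = √((1/195)*39615 - 10540) = √(2641/13 - 10540) = √(-134379/13) = 9*I*√21567/13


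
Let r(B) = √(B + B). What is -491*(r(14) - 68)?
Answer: 33388 - 982*√7 ≈ 30790.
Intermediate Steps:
r(B) = √2*√B (r(B) = √(2*B) = √2*√B)
-491*(r(14) - 68) = -491*(√2*√14 - 68) = -491*(2*√7 - 68) = -491*(-68 + 2*√7) = 33388 - 982*√7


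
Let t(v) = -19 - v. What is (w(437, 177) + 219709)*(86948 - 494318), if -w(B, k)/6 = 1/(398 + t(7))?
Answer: -2774588311545/31 ≈ -8.9503e+10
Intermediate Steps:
w(B, k) = -1/62 (w(B, k) = -6/(398 + (-19 - 1*7)) = -6/(398 + (-19 - 7)) = -6/(398 - 26) = -6/372 = -6*1/372 = -1/62)
(w(437, 177) + 219709)*(86948 - 494318) = (-1/62 + 219709)*(86948 - 494318) = (13621957/62)*(-407370) = -2774588311545/31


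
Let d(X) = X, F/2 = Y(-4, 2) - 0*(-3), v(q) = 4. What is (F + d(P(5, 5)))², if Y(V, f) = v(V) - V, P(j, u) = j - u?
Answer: 256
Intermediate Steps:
Y(V, f) = 4 - V
F = 16 (F = 2*((4 - 1*(-4)) - 0*(-3)) = 2*((4 + 4) - 1*0) = 2*(8 + 0) = 2*8 = 16)
(F + d(P(5, 5)))² = (16 + (5 - 1*5))² = (16 + (5 - 5))² = (16 + 0)² = 16² = 256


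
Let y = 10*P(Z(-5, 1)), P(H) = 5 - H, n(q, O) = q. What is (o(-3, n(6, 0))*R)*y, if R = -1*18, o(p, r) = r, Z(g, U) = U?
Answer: -4320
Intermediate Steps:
R = -18
y = 40 (y = 10*(5 - 1*1) = 10*(5 - 1) = 10*4 = 40)
(o(-3, n(6, 0))*R)*y = (6*(-18))*40 = -108*40 = -4320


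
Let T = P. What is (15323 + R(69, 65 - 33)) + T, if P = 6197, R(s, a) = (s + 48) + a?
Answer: 21669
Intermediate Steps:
R(s, a) = 48 + a + s (R(s, a) = (48 + s) + a = 48 + a + s)
T = 6197
(15323 + R(69, 65 - 33)) + T = (15323 + (48 + (65 - 33) + 69)) + 6197 = (15323 + (48 + 32 + 69)) + 6197 = (15323 + 149) + 6197 = 15472 + 6197 = 21669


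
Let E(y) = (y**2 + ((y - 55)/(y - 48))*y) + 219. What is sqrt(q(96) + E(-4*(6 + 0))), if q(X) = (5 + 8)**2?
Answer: sqrt(8439)/3 ≈ 30.621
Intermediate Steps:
q(X) = 169 (q(X) = 13**2 = 169)
E(y) = 219 + y**2 + y*(-55 + y)/(-48 + y) (E(y) = (y**2 + ((-55 + y)/(-48 + y))*y) + 219 = (y**2 + y*(-55 + y)/(-48 + y)) + 219 = 219 + y**2 + y*(-55 + y)/(-48 + y))
sqrt(q(96) + E(-4*(6 + 0))) = sqrt(169 + (-10512 + (-4*(6 + 0))**3 - 47*16*(6 + 0)**2 + 164*(-4*(6 + 0)))/(-48 - 4*(6 + 0))) = sqrt(169 + (-10512 + (-4*6)**3 - 47*(-4*6)**2 + 164*(-4*6))/(-48 - 4*6)) = sqrt(169 + (-10512 + (-24)**3 - 47*(-24)**2 + 164*(-24))/(-48 - 24)) = sqrt(169 + (-10512 - 13824 - 47*576 - 3936)/(-72)) = sqrt(169 - (-10512 - 13824 - 27072 - 3936)/72) = sqrt(169 - 1/72*(-55344)) = sqrt(169 + 2306/3) = sqrt(2813/3) = sqrt(8439)/3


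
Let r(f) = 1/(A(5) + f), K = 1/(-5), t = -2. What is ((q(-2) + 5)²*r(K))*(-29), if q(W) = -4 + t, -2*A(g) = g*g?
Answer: 290/127 ≈ 2.2835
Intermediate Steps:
A(g) = -g²/2 (A(g) = -g*g/2 = -g²/2)
q(W) = -6 (q(W) = -4 - 2 = -6)
K = -⅕ ≈ -0.20000
r(f) = 1/(-25/2 + f) (r(f) = 1/(-½*5² + f) = 1/(-½*25 + f) = 1/(-25/2 + f))
((q(-2) + 5)²*r(K))*(-29) = ((-6 + 5)²*(2/(-25 + 2*(-⅕))))*(-29) = ((-1)²*(2/(-25 - ⅖)))*(-29) = (1*(2/(-127/5)))*(-29) = (1*(2*(-5/127)))*(-29) = (1*(-10/127))*(-29) = -10/127*(-29) = 290/127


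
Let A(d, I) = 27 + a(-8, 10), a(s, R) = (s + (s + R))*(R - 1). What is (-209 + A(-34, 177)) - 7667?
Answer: -7903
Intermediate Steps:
a(s, R) = (-1 + R)*(R + 2*s) (a(s, R) = (s + (R + s))*(-1 + R) = (R + 2*s)*(-1 + R) = (-1 + R)*(R + 2*s))
A(d, I) = -27 (A(d, I) = 27 + (10² - 1*10 - 2*(-8) + 2*10*(-8)) = 27 + (100 - 10 + 16 - 160) = 27 - 54 = -27)
(-209 + A(-34, 177)) - 7667 = (-209 - 27) - 7667 = -236 - 7667 = -7903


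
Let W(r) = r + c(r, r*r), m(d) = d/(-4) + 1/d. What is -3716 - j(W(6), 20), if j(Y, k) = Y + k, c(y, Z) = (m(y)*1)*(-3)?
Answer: -3746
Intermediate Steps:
m(d) = 1/d - d/4 (m(d) = d*(-¼) + 1/d = -d/4 + 1/d = 1/d - d/4)
c(y, Z) = -3/y + 3*y/4 (c(y, Z) = ((1/y - y/4)*1)*(-3) = (1/y - y/4)*(-3) = -3/y + 3*y/4)
W(r) = -3/r + 7*r/4 (W(r) = r + (-3/r + 3*r/4) = -3/r + 7*r/4)
-3716 - j(W(6), 20) = -3716 - ((-3/6 + (7/4)*6) + 20) = -3716 - ((-3*⅙ + 21/2) + 20) = -3716 - ((-½ + 21/2) + 20) = -3716 - (10 + 20) = -3716 - 1*30 = -3716 - 30 = -3746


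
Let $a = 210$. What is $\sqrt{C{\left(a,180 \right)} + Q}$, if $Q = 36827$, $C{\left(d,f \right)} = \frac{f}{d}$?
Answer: $\frac{\sqrt{1804565}}{7} \approx 191.91$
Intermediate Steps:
$\sqrt{C{\left(a,180 \right)} + Q} = \sqrt{\frac{180}{210} + 36827} = \sqrt{180 \cdot \frac{1}{210} + 36827} = \sqrt{\frac{6}{7} + 36827} = \sqrt{\frac{257795}{7}} = \frac{\sqrt{1804565}}{7}$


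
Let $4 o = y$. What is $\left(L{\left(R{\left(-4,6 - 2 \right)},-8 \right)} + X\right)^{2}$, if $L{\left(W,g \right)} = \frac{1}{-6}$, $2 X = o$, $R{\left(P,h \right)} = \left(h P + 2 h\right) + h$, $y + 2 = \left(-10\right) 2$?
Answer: $\frac{1225}{144} \approx 8.5069$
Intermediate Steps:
$y = -22$ ($y = -2 - 20 = -22$)
$R{\left(P,h \right)} = 3 h + P h$ ($R{\left(P,h \right)} = \left(P h + 2 h\right) + h = \left(2 h + P h\right) + h = 3 h + P h$)
$o = - \frac{11}{2}$ ($o = \frac{1}{4} \left(-22\right) = - \frac{11}{2} \approx -5.5$)
$X = - \frac{11}{4}$ ($X = \frac{1}{2} \left(- \frac{11}{2}\right) = - \frac{11}{4} \approx -2.75$)
$L{\left(W,g \right)} = - \frac{1}{6}$
$\left(L{\left(R{\left(-4,6 - 2 \right)},-8 \right)} + X\right)^{2} = \left(- \frac{1}{6} - \frac{11}{4}\right)^{2} = \left(- \frac{35}{12}\right)^{2} = \frac{1225}{144}$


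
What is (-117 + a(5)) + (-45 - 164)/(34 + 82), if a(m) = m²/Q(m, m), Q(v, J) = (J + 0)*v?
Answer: -13665/116 ≈ -117.80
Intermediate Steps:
Q(v, J) = J*v
a(m) = 1 (a(m) = m²/((m*m)) = m²/(m²) = m²/m² = 1)
(-117 + a(5)) + (-45 - 164)/(34 + 82) = (-117 + 1) + (-45 - 164)/(34 + 82) = -116 - 209/116 = -13665/116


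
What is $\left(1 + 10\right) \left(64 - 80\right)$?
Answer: $-176$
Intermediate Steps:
$\left(1 + 10\right) \left(64 - 80\right) = 11 \left(-16\right) = -176$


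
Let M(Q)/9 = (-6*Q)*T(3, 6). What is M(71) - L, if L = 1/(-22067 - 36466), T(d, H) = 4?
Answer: -897662087/58533 ≈ -15336.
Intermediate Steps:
L = -1/58533 (L = 1/(-58533) = -1/58533 ≈ -1.7084e-5)
M(Q) = -216*Q (M(Q) = 9*(-6*Q*4) = 9*(-24*Q) = -216*Q)
M(71) - L = -216*71 - 1*(-1/58533) = -15336 + 1/58533 = -897662087/58533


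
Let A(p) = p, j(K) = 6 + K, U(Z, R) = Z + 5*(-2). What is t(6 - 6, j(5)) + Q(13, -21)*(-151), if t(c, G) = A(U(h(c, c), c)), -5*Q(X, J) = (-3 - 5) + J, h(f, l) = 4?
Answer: -4409/5 ≈ -881.80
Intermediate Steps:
U(Z, R) = -10 + Z (U(Z, R) = Z - 10 = -10 + Z)
Q(X, J) = 8/5 - J/5 (Q(X, J) = -((-3 - 5) + J)/5 = -(-8 + J)/5 = 8/5 - J/5)
t(c, G) = -6 (t(c, G) = -10 + 4 = -6)
t(6 - 6, j(5)) + Q(13, -21)*(-151) = -6 + (8/5 - 1/5*(-21))*(-151) = -6 + (8/5 + 21/5)*(-151) = -6 + (29/5)*(-151) = -6 - 4379/5 = -4409/5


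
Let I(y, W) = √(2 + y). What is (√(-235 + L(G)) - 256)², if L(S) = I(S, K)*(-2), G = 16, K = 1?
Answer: (256 - I*√(235 + 6*√2))² ≈ 65293.0 - 7989.3*I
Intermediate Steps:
L(S) = -2*√(2 + S) (L(S) = √(2 + S)*(-2) = -2*√(2 + S))
(√(-235 + L(G)) - 256)² = (√(-235 - 2*√(2 + 16)) - 256)² = (√(-235 - 6*√2) - 256)² = (-256 + √(-235 - 6*√2))²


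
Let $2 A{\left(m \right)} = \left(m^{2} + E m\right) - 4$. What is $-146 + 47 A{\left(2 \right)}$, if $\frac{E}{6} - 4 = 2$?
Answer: $1546$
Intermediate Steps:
$E = 36$ ($E = 24 + 6 \cdot 2 = 24 + 12 = 36$)
$A{\left(m \right)} = -2 + \frac{m^{2}}{2} + 18 m$ ($A{\left(m \right)} = \frac{\left(m^{2} + 36 m\right) - 4}{2} = \frac{-4 + m^{2} + 36 m}{2} = -2 + \frac{m^{2}}{2} + 18 m$)
$-146 + 47 A{\left(2 \right)} = -146 + 47 \left(-2 + \frac{2^{2}}{2} + 18 \cdot 2\right) = -146 + 47 \left(-2 + \frac{1}{2} \cdot 4 + 36\right) = -146 + 47 \left(-2 + 2 + 36\right) = -146 + 47 \cdot 36 = -146 + 1692 = 1546$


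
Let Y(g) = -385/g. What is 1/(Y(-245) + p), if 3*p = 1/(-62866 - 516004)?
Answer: 12156270/19102703 ≈ 0.63636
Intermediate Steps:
p = -1/1736610 (p = 1/(3*(-62866 - 516004)) = (⅓)/(-578870) = (⅓)*(-1/578870) = -1/1736610 ≈ -5.7583e-7)
1/(Y(-245) + p) = 1/(-385/(-245) - 1/1736610) = 1/(-385*(-1/245) - 1/1736610) = 1/(11/7 - 1/1736610) = 1/(19102703/12156270) = 12156270/19102703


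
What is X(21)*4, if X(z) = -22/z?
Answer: -88/21 ≈ -4.1905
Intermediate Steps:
X(21)*4 = -22/21*4 = -88/21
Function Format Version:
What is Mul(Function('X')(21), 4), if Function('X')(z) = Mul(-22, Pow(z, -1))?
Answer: Rational(-88, 21) ≈ -4.1905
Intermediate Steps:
Mul(Function('X')(21), 4) = Mul(Mul(-22, Pow(21, -1)), 4) = Mul(Mul(-22, Rational(1, 21)), 4) = Mul(Rational(-22, 21), 4) = Rational(-88, 21)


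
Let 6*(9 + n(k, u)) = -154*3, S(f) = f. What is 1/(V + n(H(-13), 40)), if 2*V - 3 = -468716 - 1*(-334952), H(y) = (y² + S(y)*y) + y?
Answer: -2/133933 ≈ -1.4933e-5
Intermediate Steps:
H(y) = y + 2*y² (H(y) = (y² + y*y) + y = (y² + y²) + y = 2*y² + y = y + 2*y²)
n(k, u) = -86 (n(k, u) = -9 + (-154*3)/6 = -9 + (⅙)*(-462) = -9 - 77 = -86)
V = -133761/2 (V = 3/2 + (-468716 - 1*(-334952))/2 = 3/2 + (-468716 + 334952)/2 = 3/2 + (½)*(-133764) = 3/2 - 66882 = -133761/2 ≈ -66881.)
1/(V + n(H(-13), 40)) = 1/(-133761/2 - 86) = 1/(-133933/2) = -2/133933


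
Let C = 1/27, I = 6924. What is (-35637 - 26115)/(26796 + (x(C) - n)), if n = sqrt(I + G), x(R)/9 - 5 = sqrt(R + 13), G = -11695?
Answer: -61752/(26841 + 4*sqrt(66) - I*sqrt(4771)) ≈ -2.2979 - 0.0059061*I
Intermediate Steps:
C = 1/27 ≈ 0.037037
x(R) = 45 + 9*sqrt(13 + R) (x(R) = 45 + 9*sqrt(R + 13) = 45 + 9*sqrt(13 + R))
n = I*sqrt(4771) (n = sqrt(6924 - 11695) = sqrt(-4771) = I*sqrt(4771) ≈ 69.072*I)
(-35637 - 26115)/(26796 + (x(C) - n)) = (-35637 - 26115)/(26796 + ((45 + 9*sqrt(13 + 1/27)) - I*sqrt(4771))) = -61752/(26796 + ((45 + 9*sqrt(352/27)) - I*sqrt(4771))) = -61752/(26796 + ((45 + 9*(4*sqrt(66)/9)) - I*sqrt(4771))) = -61752/(26796 + ((45 + 4*sqrt(66)) - I*sqrt(4771))) = -61752/(26796 + (45 + 4*sqrt(66) - I*sqrt(4771))) = -61752/(26841 + 4*sqrt(66) - I*sqrt(4771))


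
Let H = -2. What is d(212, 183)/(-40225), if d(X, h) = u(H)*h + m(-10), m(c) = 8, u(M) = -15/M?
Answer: -2761/80450 ≈ -0.034319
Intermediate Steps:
d(X, h) = 8 + 15*h/2 (d(X, h) = (-15/(-2))*h + 8 = (-15*(-½))*h + 8 = 15*h/2 + 8 = 8 + 15*h/2)
d(212, 183)/(-40225) = (8 + (15/2)*183)/(-40225) = (8 + 2745/2)*(-1/40225) = (2761/2)*(-1/40225) = -2761/80450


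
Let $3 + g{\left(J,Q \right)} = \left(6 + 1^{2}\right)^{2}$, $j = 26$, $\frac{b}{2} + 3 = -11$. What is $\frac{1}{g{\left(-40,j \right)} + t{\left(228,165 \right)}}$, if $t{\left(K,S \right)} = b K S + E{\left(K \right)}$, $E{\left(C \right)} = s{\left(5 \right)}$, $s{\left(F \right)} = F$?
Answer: $- \frac{1}{1053309} \approx -9.4939 \cdot 10^{-7}$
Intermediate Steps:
$b = -28$ ($b = -6 + 2 \left(-11\right) = -6 - 22 = -28$)
$E{\left(C \right)} = 5$
$t{\left(K,S \right)} = 5 - 28 K S$ ($t{\left(K,S \right)} = - 28 K S + 5 = 5 - 28 K S$)
$g{\left(J,Q \right)} = 46$ ($g{\left(J,Q \right)} = -3 + \left(6 + 1^{2}\right)^{2} = -3 + \left(6 + 1\right)^{2} = -3 + 7^{2} = -3 + 49 = 46$)
$\frac{1}{g{\left(-40,j \right)} + t{\left(228,165 \right)}} = \frac{1}{46 + \left(5 - 6384 \cdot 165\right)} = \frac{1}{46 + \left(5 - 1053360\right)} = \frac{1}{46 - 1053355} = \frac{1}{-1053309} = - \frac{1}{1053309}$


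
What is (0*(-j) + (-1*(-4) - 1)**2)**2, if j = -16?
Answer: 81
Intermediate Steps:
(0*(-j) + (-1*(-4) - 1)**2)**2 = (0*(-1*(-16)) + (-1*(-4) - 1)**2)**2 = (0*16 + (4 - 1)**2)**2 = (0 + 3**2)**2 = (0 + 9)**2 = 9**2 = 81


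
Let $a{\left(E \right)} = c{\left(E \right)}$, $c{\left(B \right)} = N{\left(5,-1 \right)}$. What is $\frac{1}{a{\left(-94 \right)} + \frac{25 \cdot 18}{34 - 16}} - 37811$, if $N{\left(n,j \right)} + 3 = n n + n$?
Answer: $- \frac{1966171}{52} \approx -37811.0$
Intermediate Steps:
$N{\left(n,j \right)} = -3 + n + n^{2}$ ($N{\left(n,j \right)} = -3 + \left(n n + n\right) = -3 + \left(n^{2} + n\right) = -3 + \left(n + n^{2}\right) = -3 + n + n^{2}$)
$c{\left(B \right)} = 27$ ($c{\left(B \right)} = -3 + 5 + 5^{2} = -3 + 5 + 25 = 27$)
$a{\left(E \right)} = 27$
$\frac{1}{a{\left(-94 \right)} + \frac{25 \cdot 18}{34 - 16}} - 37811 = \frac{1}{27 + \frac{25 \cdot 18}{34 - 16}} - 37811 = \frac{1}{27 + \frac{450}{18}} - 37811 = \frac{1}{27 + 450 \cdot \frac{1}{18}} - 37811 = \frac{1}{27 + 25} - 37811 = \frac{1}{52} - 37811 = - \frac{1966171}{52}$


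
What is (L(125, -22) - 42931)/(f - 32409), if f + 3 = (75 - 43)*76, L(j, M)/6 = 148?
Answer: 42043/29980 ≈ 1.4024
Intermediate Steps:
L(j, M) = 888 (L(j, M) = 6*148 = 888)
f = 2429 (f = -3 + (75 - 43)*76 = -3 + 32*76 = -3 + 2432 = 2429)
(L(125, -22) - 42931)/(f - 32409) = (888 - 42931)/(2429 - 32409) = -42043/(-29980) = -42043*(-1/29980) = 42043/29980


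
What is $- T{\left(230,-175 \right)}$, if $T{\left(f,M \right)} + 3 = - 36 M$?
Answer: $-6297$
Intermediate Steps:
$T{\left(f,M \right)} = -3 - 36 M$
$- T{\left(230,-175 \right)} = - (-3 - -6300) = - (-3 + 6300) = \left(-1\right) 6297 = -6297$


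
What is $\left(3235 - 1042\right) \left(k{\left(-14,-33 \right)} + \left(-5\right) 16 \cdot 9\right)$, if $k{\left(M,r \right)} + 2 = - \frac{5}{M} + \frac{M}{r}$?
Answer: $- \frac{243571393}{154} \approx -1.5816 \cdot 10^{6}$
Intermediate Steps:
$k{\left(M,r \right)} = -2 - \frac{5}{M} + \frac{M}{r}$ ($k{\left(M,r \right)} = -2 + \left(- \frac{5}{M} + \frac{M}{r}\right) = -2 - \frac{5}{M} + \frac{M}{r}$)
$\left(3235 - 1042\right) \left(k{\left(-14,-33 \right)} + \left(-5\right) 16 \cdot 9\right) = \left(3235 - 1042\right) \left(\left(-2 - \frac{5}{-14} - \frac{14}{-33}\right) + \left(-5\right) 16 \cdot 9\right) = 2193 \left(\left(-2 - - \frac{5}{14} - - \frac{14}{33}\right) - 720\right) = 2193 \left(\left(-2 + \frac{5}{14} + \frac{14}{33}\right) - 720\right) = 2193 \left(- \frac{563}{462} - 720\right) = 2193 \left(- \frac{333203}{462}\right) = - \frac{243571393}{154}$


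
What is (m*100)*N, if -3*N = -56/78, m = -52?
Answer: -11200/9 ≈ -1244.4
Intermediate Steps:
N = 28/117 (N = -(-56)/(3*78) = -⅓*(-28/39) = 28/117 ≈ 0.23932)
(m*100)*N = -52*100*(28/117) = -5200*28/117 = -11200/9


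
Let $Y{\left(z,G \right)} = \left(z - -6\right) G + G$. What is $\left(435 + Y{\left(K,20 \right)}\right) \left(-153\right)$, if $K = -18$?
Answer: $-32895$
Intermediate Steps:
$Y{\left(z,G \right)} = G + G \left(6 + z\right)$ ($Y{\left(z,G \right)} = \left(z + 6\right) G + G = \left(6 + z\right) G + G = G \left(6 + z\right) + G = G + G \left(6 + z\right)$)
$\left(435 + Y{\left(K,20 \right)}\right) \left(-153\right) = \left(435 + 20 \left(7 - 18\right)\right) \left(-153\right) = \left(435 + 20 \left(-11\right)\right) \left(-153\right) = \left(435 - 220\right) \left(-153\right) = 215 \left(-153\right) = -32895$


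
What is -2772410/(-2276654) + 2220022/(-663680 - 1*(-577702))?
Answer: -1203963924852/48935539403 ≈ -24.603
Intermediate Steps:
-2772410/(-2276654) + 2220022/(-663680 - 1*(-577702)) = -2772410*(-1/2276654) + 2220022/(-663680 + 577702) = 1386205/1138327 + 2220022/(-85978) = 1386205/1138327 + 2220022*(-1/85978) = 1386205/1138327 - 1110011/42989 = -1203963924852/48935539403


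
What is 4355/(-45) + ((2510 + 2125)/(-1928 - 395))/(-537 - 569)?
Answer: -2237764583/23123142 ≈ -96.776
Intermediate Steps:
4355/(-45) + ((2510 + 2125)/(-1928 - 395))/(-537 - 569) = 4355*(-1/45) + (4635/(-2323))/(-1106) = -871/9 + (4635*(-1/2323))*(-1/1106) = -871/9 - 4635/2323*(-1/1106) = -871/9 + 4635/2569238 = -2237764583/23123142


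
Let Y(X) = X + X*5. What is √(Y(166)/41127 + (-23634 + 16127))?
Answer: I*√1410836112879/13709 ≈ 86.643*I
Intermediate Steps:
Y(X) = 6*X (Y(X) = X + 5*X = 6*X)
√(Y(166)/41127 + (-23634 + 16127)) = √((6*166)/41127 + (-23634 + 16127)) = √(996*(1/41127) - 7507) = √(332/13709 - 7507) = √(-102913131/13709) = I*√1410836112879/13709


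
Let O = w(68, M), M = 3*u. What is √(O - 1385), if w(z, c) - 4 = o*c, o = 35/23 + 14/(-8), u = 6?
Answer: I*√2930890/46 ≈ 37.217*I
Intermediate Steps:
M = 18 (M = 3*6 = 18)
o = -21/92 (o = 35*(1/23) + 14*(-⅛) = 35/23 - 7/4 = -21/92 ≈ -0.22826)
w(z, c) = 4 - 21*c/92
O = -5/46 (O = 4 - 21/92*18 = 4 - 189/46 = -5/46 ≈ -0.10870)
√(O - 1385) = √(-5/46 - 1385) = √(-63715/46) = I*√2930890/46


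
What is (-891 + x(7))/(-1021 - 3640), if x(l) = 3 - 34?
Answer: 922/4661 ≈ 0.19781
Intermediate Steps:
x(l) = -31
(-891 + x(7))/(-1021 - 3640) = (-891 - 31)/(-1021 - 3640) = -922/(-4661) = -922*(-1/4661) = 922/4661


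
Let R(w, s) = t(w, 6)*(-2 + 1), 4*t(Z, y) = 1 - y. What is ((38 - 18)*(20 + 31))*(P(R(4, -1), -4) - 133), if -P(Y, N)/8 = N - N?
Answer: -135660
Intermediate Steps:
t(Z, y) = ¼ - y/4 (t(Z, y) = (1 - y)/4 = ¼ - y/4)
R(w, s) = 5/4 (R(w, s) = (¼ - ¼*6)*(-2 + 1) = (¼ - 3/2)*(-1) = -5/4*(-1) = 5/4)
P(Y, N) = 0 (P(Y, N) = -8*(N - N) = -8*0 = 0)
((38 - 18)*(20 + 31))*(P(R(4, -1), -4) - 133) = ((38 - 18)*(20 + 31))*(0 - 133) = (20*51)*(-133) = 1020*(-133) = -135660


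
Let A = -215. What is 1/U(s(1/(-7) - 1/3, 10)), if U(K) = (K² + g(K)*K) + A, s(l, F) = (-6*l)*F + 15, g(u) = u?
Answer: 49/175515 ≈ 0.00027918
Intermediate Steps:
s(l, F) = 15 - 6*F*l (s(l, F) = -6*F*l + 15 = 15 - 6*F*l)
U(K) = -215 + 2*K² (U(K) = (K² + K*K) - 215 = (K² + K²) - 215 = 2*K² - 215 = -215 + 2*K²)
1/U(s(1/(-7) - 1/3, 10)) = 1/(-215 + 2*(15 - 6*10*(1/(-7) - 1/3))²) = 1/(-215 + 2*(15 - 6*10*(1*(-⅐) - 1*⅓))²) = 1/(-215 + 2*(15 - 6*10*(-⅐ - ⅓))²) = 1/(-215 + 2*(15 - 6*10*(-10/21))²) = 1/(-215 + 2*(15 + 200/7)²) = 1/(-215 + 2*(305/7)²) = 1/(-215 + 2*(93025/49)) = 1/(-215 + 186050/49) = 1/(175515/49) = 49/175515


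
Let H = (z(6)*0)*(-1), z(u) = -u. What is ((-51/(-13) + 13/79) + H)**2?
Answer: 17623204/1054729 ≈ 16.709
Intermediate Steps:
H = 0 (H = (-1*6*0)*(-1) = -6*0*(-1) = 0*(-1) = 0)
((-51/(-13) + 13/79) + H)**2 = ((-51/(-13) + 13/79) + 0)**2 = ((-51*(-1/13) + 13*(1/79)) + 0)**2 = ((51/13 + 13/79) + 0)**2 = (4198/1027 + 0)**2 = (4198/1027)**2 = 17623204/1054729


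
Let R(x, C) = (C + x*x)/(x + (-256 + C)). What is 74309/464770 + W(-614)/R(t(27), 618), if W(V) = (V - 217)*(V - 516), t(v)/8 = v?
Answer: 42043628555911/3661922830 ≈ 11481.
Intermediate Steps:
t(v) = 8*v
R(x, C) = (C + x**2)/(-256 + C + x)
W(V) = (-516 + V)*(-217 + V) (W(V) = (-217 + V)*(-516 + V) = (-516 + V)*(-217 + V))
74309/464770 + W(-614)/R(t(27), 618) = 74309/464770 + (111972 + (-614)**2 - 733*(-614))/(((618 + (8*27)**2)/(-256 + 618 + 8*27))) = 74309*(1/464770) + (111972 + 376996 + 450062)/(((618 + 216**2)/(-256 + 618 + 216))) = 74309/464770 + 939030/(((618 + 46656)/578)) = 74309/464770 + 939030/(((1/578)*47274)) = 74309/464770 + 939030/(23637/289) = 74309/464770 + 939030*(289/23637) = 74309/464770 + 90459890/7879 = 42043628555911/3661922830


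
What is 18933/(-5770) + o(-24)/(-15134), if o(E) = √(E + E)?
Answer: -18933/5770 - 2*I*√3/7567 ≈ -3.2813 - 0.00045779*I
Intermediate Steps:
o(E) = √2*√E (o(E) = √(2*E) = √2*√E)
18933/(-5770) + o(-24)/(-15134) = 18933/(-5770) + (√2*√(-24))/(-15134) = 18933*(-1/5770) + (√2*(2*I*√6))*(-1/15134) = -18933/5770 + (4*I*√3)*(-1/15134) = -18933/5770 - 2*I*√3/7567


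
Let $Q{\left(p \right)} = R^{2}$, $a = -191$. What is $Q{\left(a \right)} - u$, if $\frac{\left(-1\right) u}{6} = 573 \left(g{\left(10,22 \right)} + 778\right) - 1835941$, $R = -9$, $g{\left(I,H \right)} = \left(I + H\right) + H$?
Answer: $-8155149$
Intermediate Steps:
$g{\left(I,H \right)} = I + 2 H$ ($g{\left(I,H \right)} = \left(H + I\right) + H = I + 2 H$)
$Q{\left(p \right)} = 81$ ($Q{\left(p \right)} = \left(-9\right)^{2} = 81$)
$u = 8155230$ ($u = - 6 \left(573 \left(\left(10 + 2 \cdot 22\right) + 778\right) - 1835941\right) = - 6 \left(573 \left(\left(10 + 44\right) + 778\right) - 1835941\right) = - 6 \left(573 \left(54 + 778\right) - 1835941\right) = - 6 \left(573 \cdot 832 - 1835941\right) = - 6 \left(476736 - 1835941\right) = \left(-6\right) \left(-1359205\right) = 8155230$)
$Q{\left(a \right)} - u = 81 - 8155230 = -8155149$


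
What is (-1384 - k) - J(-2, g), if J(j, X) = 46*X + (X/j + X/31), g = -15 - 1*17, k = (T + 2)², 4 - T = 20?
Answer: -3812/31 ≈ -122.97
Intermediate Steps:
T = -16 (T = 4 - 1*20 = 4 - 20 = -16)
k = 196 (k = (-16 + 2)² = (-14)² = 196)
g = -32 (g = -15 - 17 = -32)
J(j, X) = 1427*X/31 + X/j (J(j, X) = 46*X + (X/j + X*(1/31)) = 46*X + (X/j + X/31) = 46*X + (X/31 + X/j) = 1427*X/31 + X/j)
(-1384 - k) - J(-2, g) = (-1384 - 1*196) - ((1427/31)*(-32) - 32/(-2)) = (-1384 - 196) - (-45664/31 - 32*(-½)) = -1580 - (-45664/31 + 16) = -1580 - 1*(-45168/31) = -1580 + 45168/31 = -3812/31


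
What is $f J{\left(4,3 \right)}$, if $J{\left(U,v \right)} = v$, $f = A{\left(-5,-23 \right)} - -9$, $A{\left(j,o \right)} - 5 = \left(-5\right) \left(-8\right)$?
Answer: $162$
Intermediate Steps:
$A{\left(j,o \right)} = 45$ ($A{\left(j,o \right)} = 5 - -40 = 5 + 40 = 45$)
$f = 54$ ($f = 45 - -9 = 45 + 9 = 54$)
$f J{\left(4,3 \right)} = 54 \cdot 3 = 162$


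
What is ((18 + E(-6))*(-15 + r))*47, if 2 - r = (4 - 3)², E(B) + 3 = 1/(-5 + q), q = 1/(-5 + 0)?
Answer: -126665/13 ≈ -9743.5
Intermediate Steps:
q = -⅕ (q = 1/(-5) = -⅕ ≈ -0.20000)
E(B) = -83/26 (E(B) = -3 + 1/(-5 - ⅕) = -3 + 1/(-26/5) = -3 - 5/26 = -83/26)
r = 1 (r = 2 - (4 - 3)² = 2 - 1*1² = 2 - 1*1 = 2 - 1 = 1)
((18 + E(-6))*(-15 + r))*47 = ((18 - 83/26)*(-15 + 1))*47 = ((385/26)*(-14))*47 = -2695/13*47 = -126665/13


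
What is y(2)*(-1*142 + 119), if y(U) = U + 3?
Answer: -115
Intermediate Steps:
y(U) = 3 + U
y(2)*(-1*142 + 119) = (3 + 2)*(-1*142 + 119) = 5*(-142 + 119) = 5*(-23) = -115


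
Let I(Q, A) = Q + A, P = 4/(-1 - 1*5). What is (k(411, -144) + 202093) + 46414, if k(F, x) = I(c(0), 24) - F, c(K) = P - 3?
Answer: 744349/3 ≈ 2.4812e+5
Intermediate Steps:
P = -⅔ (P = 4/(-1 - 5) = 4/(-6) = 4*(-⅙) = -⅔ ≈ -0.66667)
c(K) = -11/3 (c(K) = -⅔ - 3 = -11/3)
I(Q, A) = A + Q
k(F, x) = 61/3 - F (k(F, x) = (24 - 11/3) - F = 61/3 - F)
(k(411, -144) + 202093) + 46414 = ((61/3 - 1*411) + 202093) + 46414 = ((61/3 - 411) + 202093) + 46414 = (-1172/3 + 202093) + 46414 = 605107/3 + 46414 = 744349/3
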